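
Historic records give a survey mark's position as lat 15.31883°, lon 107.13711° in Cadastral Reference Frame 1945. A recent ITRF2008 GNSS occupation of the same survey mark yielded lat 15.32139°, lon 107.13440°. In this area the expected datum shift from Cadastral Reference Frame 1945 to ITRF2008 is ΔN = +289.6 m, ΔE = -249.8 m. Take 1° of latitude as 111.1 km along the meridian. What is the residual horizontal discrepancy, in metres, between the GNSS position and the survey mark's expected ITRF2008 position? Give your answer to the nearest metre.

Observed coordinate differences: Δφ = +0.00256°, Δλ = -0.00271°.
Converting to metres (1° lat = 111100 m, cos φ = 0.964471): observed ΔN = 284.4 m, observed ΔE = -290.4 m.
Subtracting the expected shift leaves a residual of 284.4 − (289.6) = -5.2 m north and -290.4 − (-249.8) = -40.6 m east.
Residual distance = √((-5.2)² + (-40.6)²) = 40.9 m.

41 m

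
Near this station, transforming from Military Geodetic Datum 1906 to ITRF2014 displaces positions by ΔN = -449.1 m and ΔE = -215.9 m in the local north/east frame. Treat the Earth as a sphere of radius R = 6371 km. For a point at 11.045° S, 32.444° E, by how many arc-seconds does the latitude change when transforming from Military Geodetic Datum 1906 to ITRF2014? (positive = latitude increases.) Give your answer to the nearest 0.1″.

On a sphere of radius R, 1 rad of latitude = R, so Δφ = ΔN / R = -449.1 / 6371000 = -7.0491e-05 rad = -14.540″.

Δφ = -14.5″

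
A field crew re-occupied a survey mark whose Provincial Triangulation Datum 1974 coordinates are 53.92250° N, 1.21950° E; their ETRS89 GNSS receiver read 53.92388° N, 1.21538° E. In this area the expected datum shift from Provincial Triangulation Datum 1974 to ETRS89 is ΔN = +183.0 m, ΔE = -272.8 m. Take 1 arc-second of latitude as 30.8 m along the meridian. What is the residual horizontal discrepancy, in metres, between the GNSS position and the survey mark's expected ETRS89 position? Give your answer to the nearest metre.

Observed coordinate differences: Δφ = +0.00138°, Δλ = -0.00412°.
Converting to metres (1° lat = 110880 m, cos φ = 0.588879): observed ΔN = 153.0 m, observed ΔE = -269.0 m.
Subtracting the expected shift leaves a residual of 153.0 − (183.0) = -30.0 m north and -269.0 − (-272.8) = 3.8 m east.
Residual distance = √((-30.0)² + 3.8²) = 30.2 m.

30 m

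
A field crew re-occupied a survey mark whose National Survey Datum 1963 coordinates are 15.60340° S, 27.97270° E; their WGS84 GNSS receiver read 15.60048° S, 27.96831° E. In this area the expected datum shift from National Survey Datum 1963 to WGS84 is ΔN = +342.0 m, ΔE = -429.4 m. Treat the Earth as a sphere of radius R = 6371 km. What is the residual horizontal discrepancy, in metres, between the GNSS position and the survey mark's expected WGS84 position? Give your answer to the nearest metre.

44 m

Observed coordinate differences: Δφ = +0.00292°, Δλ = -0.00439°.
Converting to metres (1° lat = 111195 m, cos φ = 0.963147): observed ΔN = 324.7 m, observed ΔE = -470.2 m.
Subtracting the expected shift leaves a residual of 324.7 − (342.0) = -17.3 m north and -470.2 − (-429.4) = -40.8 m east.
Residual distance = √((-17.3)² + (-40.8)²) = 44.3 m.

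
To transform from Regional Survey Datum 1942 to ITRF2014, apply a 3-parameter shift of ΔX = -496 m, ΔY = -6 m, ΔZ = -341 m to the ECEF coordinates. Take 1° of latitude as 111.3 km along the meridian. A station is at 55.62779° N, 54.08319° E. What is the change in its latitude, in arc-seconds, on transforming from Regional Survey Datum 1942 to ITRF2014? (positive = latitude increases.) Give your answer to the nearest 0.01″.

sin φ = 0.825387, cos φ = 0.564567, sin λ = 0.809870, cos λ = 0.586610.
North component: ΔN = −sin φ cos λ·ΔX − sin φ sin λ·ΔY + cos φ·ΔZ = −(0.825387)(0.586610)(-496) − (0.825387)(0.809870)(-6) + (0.564567)(-341) = 51.65 m.
1° of latitude spans 111300 m, so Δφ = 51.65 / 111300 × 3600 = 1.671″.

Δφ = 1.67″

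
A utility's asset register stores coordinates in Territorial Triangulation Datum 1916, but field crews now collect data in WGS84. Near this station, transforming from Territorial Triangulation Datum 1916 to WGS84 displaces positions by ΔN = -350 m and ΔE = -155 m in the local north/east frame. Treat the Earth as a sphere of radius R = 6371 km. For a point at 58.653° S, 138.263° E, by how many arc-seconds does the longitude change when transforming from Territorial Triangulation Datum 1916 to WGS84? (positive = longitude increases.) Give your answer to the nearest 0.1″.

At latitude -58.653°, cos φ = 0.520220.
One radian of longitude at latitude φ spans R cos φ, so Δλ = ΔE / (R cos φ) = -155.0 / (6371000 × 0.520220) = -4.6767e-05 rad = -9.646″.

Δλ = -9.6″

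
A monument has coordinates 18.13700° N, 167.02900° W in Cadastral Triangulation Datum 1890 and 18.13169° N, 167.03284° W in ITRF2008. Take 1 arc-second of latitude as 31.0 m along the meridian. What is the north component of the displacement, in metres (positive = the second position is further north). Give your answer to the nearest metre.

ΔN = -593 m

Δφ = 18.13169° − 18.13700° = -0.00531°; Δλ = -167.03284° − -167.02900° = -0.00384°.
1° of latitude = 3600 × 31.00 = 111600 m.
ΔN = Δφ × 111600 = -592.6 m; ΔE = Δλ × 111600 × cos(18.13700°) = -0.00384 × 111600 × 0.950315 = -407.3 m.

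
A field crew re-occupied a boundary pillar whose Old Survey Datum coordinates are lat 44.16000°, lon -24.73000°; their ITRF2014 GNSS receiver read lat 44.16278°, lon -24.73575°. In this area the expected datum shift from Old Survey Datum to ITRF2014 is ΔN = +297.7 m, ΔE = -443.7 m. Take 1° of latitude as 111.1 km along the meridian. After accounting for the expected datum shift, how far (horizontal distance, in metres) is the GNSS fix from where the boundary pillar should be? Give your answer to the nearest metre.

18 m

Observed coordinate differences: Δφ = +0.00278°, Δλ = -0.00575°.
Converting to metres (1° lat = 111100 m, cos φ = 0.717397): observed ΔN = 308.9 m, observed ΔE = -458.3 m.
Subtracting the expected shift leaves a residual of 308.9 − (297.7) = 11.2 m north and -458.3 − (-443.7) = -14.6 m east.
Residual distance = √(11.2² + (-14.6)²) = 18.4 m.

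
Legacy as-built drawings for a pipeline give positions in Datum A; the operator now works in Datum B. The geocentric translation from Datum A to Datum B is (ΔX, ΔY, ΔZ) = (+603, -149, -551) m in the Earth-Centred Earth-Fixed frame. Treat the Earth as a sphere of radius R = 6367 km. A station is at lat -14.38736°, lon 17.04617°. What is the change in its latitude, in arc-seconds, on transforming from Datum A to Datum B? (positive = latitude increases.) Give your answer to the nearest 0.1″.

Δφ = -13.0″

sin φ = -0.248476, cos φ = 0.968638, sin λ = 0.293142, cos λ = 0.956069.
North component: ΔN = −sin φ cos λ·ΔX − sin φ sin λ·ΔY + cos φ·ΔZ = −(-0.248476)(0.956069)(603) − (-0.248476)(0.293142)(-149) + (0.968638)(-551) = -401.32 m.
1° of latitude spans πR/180 = 111125 m, so Δφ = -401.32 / 111125 × 3600 = -13.001″.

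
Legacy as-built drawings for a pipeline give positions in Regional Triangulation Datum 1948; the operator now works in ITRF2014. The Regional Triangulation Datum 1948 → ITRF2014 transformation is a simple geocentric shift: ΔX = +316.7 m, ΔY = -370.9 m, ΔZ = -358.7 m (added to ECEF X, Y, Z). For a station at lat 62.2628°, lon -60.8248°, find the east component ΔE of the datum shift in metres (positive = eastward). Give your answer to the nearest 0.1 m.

ΔE = 95.7 m

At φ = 62.2628°, λ = -60.8248°: sin φ = 0.885092, cos φ = 0.465417, sin λ = -0.873133, cos λ = 0.487482.
ΔE = −sin λ·ΔX + cos λ·ΔY = −(-0.873133)·(316.7) + (0.487482)·(-370.9) = 95.71 m.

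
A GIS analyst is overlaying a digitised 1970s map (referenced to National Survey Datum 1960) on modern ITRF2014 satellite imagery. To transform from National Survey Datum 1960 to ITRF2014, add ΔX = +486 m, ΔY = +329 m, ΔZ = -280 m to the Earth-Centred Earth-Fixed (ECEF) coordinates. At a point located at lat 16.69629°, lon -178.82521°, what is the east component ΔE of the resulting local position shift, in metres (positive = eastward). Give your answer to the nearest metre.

At φ = 16.69629°, λ = -178.82521°: sin φ = 0.287298, cos φ = 0.957841, sin λ = -0.020503, cos λ = -0.999790.
ΔE = −sin λ·ΔX + cos λ·ΔY = −(-0.020503)·(486) + (-0.999790)·(329) = -318.97 m.

ΔE = -319 m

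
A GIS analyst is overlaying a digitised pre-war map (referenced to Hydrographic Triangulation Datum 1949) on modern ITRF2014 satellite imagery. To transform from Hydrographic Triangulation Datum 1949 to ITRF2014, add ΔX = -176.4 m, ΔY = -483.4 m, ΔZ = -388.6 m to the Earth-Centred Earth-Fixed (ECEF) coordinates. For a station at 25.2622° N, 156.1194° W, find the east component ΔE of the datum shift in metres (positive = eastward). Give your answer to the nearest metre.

At φ = 25.2622°, λ = -156.1194°: sin φ = 0.426761, cos φ = 0.904364, sin λ = -0.404832, cos λ = -0.914391.
ΔE = −sin λ·ΔX + cos λ·ΔY = −(-0.404832)·(-176.4) + (-0.914391)·(-483.4) = 370.60 m.

ΔE = 371 m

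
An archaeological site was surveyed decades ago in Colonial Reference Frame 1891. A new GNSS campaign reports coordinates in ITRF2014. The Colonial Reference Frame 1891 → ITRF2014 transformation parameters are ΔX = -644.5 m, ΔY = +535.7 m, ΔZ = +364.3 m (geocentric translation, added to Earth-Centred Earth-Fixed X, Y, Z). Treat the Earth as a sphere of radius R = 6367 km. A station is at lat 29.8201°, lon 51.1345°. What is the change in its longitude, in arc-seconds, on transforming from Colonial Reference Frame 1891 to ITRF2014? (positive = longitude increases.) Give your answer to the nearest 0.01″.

sin φ = 0.497278, cos φ = 0.867591, sin λ = 0.778621, cos λ = 0.627494.
East component: ΔE = −sin λ·ΔX + cos λ·ΔY = −(0.778621)(-644.5) + (0.627494)(535.7) = 837.97 m.
1° of latitude spans πR/180 = 111125 m; at latitude φ, 1° of longitude spans that × cos φ = 96411.2 m, so Δλ = 837.97 / 96411.2 × 3600 = 31.290″.

Δλ = 31.29″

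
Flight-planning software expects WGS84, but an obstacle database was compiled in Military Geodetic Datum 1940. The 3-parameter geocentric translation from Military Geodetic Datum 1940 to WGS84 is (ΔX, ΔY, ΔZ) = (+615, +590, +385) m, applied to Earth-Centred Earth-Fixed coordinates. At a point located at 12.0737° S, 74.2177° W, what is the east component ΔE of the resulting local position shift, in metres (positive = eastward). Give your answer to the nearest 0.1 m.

At φ = -12.0737°, λ = -74.2177°: sin φ = -0.209170, cos φ = 0.977879, sin λ = -0.962302, cos λ = 0.271983.
ΔE = −sin λ·ΔX + cos λ·ΔY = −(-0.962302)·(615) + (0.271983)·(590) = 752.29 m.

ΔE = 752.3 m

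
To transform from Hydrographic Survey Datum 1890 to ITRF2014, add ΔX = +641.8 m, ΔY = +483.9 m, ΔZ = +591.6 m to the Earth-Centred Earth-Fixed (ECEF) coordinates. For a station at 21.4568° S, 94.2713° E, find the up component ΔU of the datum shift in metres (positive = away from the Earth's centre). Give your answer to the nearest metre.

The local up (radial) axis is (cos φ cos λ, cos φ sin λ, sin φ), giving ΔU = -44.488 + 449.112 − 216.407 = 188.22 m.

ΔU = 188 m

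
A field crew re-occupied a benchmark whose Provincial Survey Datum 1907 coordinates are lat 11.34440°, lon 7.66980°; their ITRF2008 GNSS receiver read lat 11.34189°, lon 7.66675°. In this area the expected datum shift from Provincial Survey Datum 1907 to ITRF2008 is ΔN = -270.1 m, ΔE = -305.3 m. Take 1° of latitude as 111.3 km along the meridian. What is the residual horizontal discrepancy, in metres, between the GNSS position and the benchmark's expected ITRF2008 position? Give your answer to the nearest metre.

Observed coordinate differences: Δφ = -0.00251°, Δλ = -0.00305°.
Converting to metres (1° lat = 111300 m, cos φ = 0.980463): observed ΔN = -279.4 m, observed ΔE = -332.8 m.
Subtracting the expected shift leaves a residual of -279.4 − (-270.1) = -9.3 m north and -332.8 − (-305.3) = -27.5 m east.
Residual distance = √((-9.3)² + (-27.5)²) = 29.0 m.

29 m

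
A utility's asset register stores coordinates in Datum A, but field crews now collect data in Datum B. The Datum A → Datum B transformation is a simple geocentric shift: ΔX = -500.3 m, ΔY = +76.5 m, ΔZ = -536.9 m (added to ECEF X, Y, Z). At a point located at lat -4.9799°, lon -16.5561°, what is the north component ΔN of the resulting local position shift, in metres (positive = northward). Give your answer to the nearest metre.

ΔN = -578 m

At φ = -4.9799°, λ = -16.5561°: sin φ = -0.086806, cos φ = 0.996225, sin λ = -0.284954, cos λ = 0.958541.
ΔN = −sin φ cos λ·ΔX − sin φ sin λ·ΔY + cos φ·ΔZ = −(-0.086806)(0.958541)(-500.3) − (-0.086806)(-0.284954)(76.5) + (0.996225)(-536.9) = -578.39 m.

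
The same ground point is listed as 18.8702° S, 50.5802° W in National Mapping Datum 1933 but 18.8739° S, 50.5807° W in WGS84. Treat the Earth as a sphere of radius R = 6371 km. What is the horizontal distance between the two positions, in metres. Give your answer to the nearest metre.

415 m

Δφ = -18.8739° − -18.8702° = -0.0037°; Δλ = -50.5807° − -50.5802° = -0.0005°.
1° along a meridian = πR/180 = 111195 m.
ΔN = Δφ × 111195 = -411.4 m; ΔE = Δλ × 111195 × cos(-18.8702°) = -0.0005 × 111195 × 0.946254 = -52.6 m.
Distance = √(ΔE² + ΔN²) = √((-52.6)² + (-411.4)²) = 414.8 m.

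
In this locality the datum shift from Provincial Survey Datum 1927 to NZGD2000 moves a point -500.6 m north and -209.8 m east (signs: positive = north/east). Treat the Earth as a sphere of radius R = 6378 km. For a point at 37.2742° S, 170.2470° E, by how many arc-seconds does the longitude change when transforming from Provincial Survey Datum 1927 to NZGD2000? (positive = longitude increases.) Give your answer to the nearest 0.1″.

At latitude -37.2742°, cos φ = 0.795746.
One radian of longitude at latitude φ spans R cos φ, so Δλ = ΔE / (R cos φ) = -209.8 / (6378000 × 0.795746) = -4.1338e-05 rad = -8.527″.

Δλ = -8.5″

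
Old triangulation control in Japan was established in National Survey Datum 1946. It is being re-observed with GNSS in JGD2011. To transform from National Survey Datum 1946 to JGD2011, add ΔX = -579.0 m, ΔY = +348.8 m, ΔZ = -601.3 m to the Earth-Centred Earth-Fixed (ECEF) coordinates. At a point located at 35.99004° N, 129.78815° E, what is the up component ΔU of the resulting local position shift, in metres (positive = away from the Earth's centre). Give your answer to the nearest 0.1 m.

The local up (radial) axis is (cos φ cos λ, cos φ sin λ, sin φ), giving ΔU = 299.804 + 216.863 − 353.351 = 163.32 m.

ΔU = 163.3 m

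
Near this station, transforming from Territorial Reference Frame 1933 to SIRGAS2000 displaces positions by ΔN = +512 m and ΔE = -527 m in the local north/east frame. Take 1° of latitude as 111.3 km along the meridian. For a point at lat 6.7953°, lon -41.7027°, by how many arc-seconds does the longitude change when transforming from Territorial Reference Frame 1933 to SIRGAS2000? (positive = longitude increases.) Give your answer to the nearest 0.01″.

At latitude 6.7953°, cos φ = 0.992975.
1° of longitude at this latitude = 111.3 × cos φ = 110.52 km, so Δλ = -527.0 / 110518.1 = -0.0047684° = -17.166″.

Δλ = -17.17″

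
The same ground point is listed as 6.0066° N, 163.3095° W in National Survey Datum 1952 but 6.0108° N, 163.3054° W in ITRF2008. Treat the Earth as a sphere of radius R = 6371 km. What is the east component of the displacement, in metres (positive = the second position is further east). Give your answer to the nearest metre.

Δφ = 6.0108° − 6.0066° = +0.0042°; Δλ = -163.3054° − -163.3095° = +0.0041°.
1° along a meridian = πR/180 = 111195 m.
ΔN = Δφ × 111195 = 467.0 m; ΔE = Δλ × 111195 × cos(6.0066°) = +0.0041 × 111195 × 0.994510 = 453.4 m.

ΔE = 453 m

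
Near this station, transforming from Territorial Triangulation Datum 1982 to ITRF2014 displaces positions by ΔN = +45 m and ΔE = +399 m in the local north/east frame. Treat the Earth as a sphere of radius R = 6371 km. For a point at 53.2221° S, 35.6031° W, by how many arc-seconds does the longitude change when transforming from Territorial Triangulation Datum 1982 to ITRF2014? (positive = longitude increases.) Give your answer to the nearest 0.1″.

At latitude -53.2221°, cos φ = 0.598715.
One radian of longitude at latitude φ spans R cos φ, so Δλ = ΔE / (R cos φ) = 399.0 / (6371000 × 0.598715) = 1.0460e-04 rad = 21.576″.

Δλ = 21.6″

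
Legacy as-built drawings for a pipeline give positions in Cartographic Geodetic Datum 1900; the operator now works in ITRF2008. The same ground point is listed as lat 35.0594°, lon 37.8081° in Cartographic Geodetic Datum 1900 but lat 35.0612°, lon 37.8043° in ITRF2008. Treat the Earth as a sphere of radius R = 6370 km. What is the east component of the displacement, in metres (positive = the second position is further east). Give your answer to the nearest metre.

Δφ = 35.0612° − 35.0594° = +0.0018°; Δλ = 37.8043° − 37.8081° = -0.0038°.
1° along a meridian = πR/180 = 111177 m.
ΔN = Δφ × 111177 = 200.1 m; ΔE = Δλ × 111177 × cos(35.0594°) = -0.0038 × 111177 × 0.818557 = -345.8 m.

ΔE = -346 m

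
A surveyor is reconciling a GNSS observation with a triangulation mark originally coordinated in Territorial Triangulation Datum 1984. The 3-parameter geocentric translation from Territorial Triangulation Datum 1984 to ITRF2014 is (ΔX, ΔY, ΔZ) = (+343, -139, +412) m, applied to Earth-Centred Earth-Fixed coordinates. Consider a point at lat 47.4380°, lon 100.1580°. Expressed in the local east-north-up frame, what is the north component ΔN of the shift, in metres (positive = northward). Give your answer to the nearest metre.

ΔN = 424 m

At φ = 47.4380°, λ = 100.1580°: sin φ = 0.736546, cos φ = 0.676388, sin λ = 0.984325, cos λ = -0.176363.
ΔN = −sin φ cos λ·ΔX − sin φ sin λ·ΔY + cos φ·ΔZ = −(0.736546)(-0.176363)(343) − (0.736546)(0.984325)(-139) + (0.676388)(412) = 424.00 m.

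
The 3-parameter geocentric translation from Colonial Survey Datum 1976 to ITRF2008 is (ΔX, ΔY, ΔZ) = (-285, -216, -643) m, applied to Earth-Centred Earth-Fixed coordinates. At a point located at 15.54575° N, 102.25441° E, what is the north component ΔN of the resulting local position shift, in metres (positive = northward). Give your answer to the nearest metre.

ΔN = -579 m

The local north axis is (−sin φ cos λ, −sin φ sin λ, cos φ), giving ΔN = -16.212 + 56.571 − 619.477 = -579.12 m.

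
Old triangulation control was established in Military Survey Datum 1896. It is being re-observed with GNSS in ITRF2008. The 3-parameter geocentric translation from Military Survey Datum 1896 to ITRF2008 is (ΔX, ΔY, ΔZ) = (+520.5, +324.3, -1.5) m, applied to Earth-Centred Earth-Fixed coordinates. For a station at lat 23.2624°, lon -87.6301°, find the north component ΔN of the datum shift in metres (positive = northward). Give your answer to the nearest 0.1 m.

ΔN = 118.1 m

The local north axis is (−sin φ cos λ, −sin φ sin λ, cos φ), giving ΔN = -8.500 + 127.970 − 1.378 = 118.09 m.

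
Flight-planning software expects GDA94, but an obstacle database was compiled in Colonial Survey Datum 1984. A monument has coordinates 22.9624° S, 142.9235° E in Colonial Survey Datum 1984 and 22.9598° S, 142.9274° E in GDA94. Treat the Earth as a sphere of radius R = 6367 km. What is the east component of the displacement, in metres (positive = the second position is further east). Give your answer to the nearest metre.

ΔE = 399 m

Δφ = -22.9598° − -22.9624° = +0.0026°; Δλ = 142.9274° − 142.9235° = +0.0039°.
1° along a meridian = πR/180 = 111125 m.
ΔN = Δφ × 111125 = 288.9 m; ΔE = Δλ × 111125 × cos(-22.9624°) = +0.0039 × 111125 × 0.920761 = 399.0 m.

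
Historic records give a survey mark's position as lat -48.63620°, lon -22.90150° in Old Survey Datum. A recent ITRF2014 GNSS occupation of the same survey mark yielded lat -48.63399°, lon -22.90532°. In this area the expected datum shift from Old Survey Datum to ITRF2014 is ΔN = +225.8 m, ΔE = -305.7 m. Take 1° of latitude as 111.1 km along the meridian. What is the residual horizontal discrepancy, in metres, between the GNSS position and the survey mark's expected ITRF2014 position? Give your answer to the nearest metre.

32 m

Observed coordinate differences: Δφ = +0.00221°, Δλ = -0.00382°.
Converting to metres (1° lat = 111100 m, cos φ = 0.660838): observed ΔN = 245.5 m, observed ΔE = -280.5 m.
Subtracting the expected shift leaves a residual of 245.5 − (225.8) = 19.7 m north and -280.5 − (-305.7) = 25.2 m east.
Residual distance = √(19.7² + 25.2²) = 32.0 m.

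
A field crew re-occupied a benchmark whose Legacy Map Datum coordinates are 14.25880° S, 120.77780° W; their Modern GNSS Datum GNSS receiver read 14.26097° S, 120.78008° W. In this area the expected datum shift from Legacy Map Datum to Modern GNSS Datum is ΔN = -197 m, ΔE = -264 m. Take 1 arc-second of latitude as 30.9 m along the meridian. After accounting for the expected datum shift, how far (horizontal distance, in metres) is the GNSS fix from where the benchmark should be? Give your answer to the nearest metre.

48 m

Observed coordinate differences: Δφ = -0.00217°, Δλ = -0.00228°.
Converting to metres (1° lat = 111240 m, cos φ = 0.969193): observed ΔN = -241.4 m, observed ΔE = -245.8 m.
Subtracting the expected shift leaves a residual of -241.4 − (-197) = -44.4 m north and -245.8 − (-264) = 18.2 m east.
Residual distance = √((-44.4)² + 18.2²) = 48.0 m.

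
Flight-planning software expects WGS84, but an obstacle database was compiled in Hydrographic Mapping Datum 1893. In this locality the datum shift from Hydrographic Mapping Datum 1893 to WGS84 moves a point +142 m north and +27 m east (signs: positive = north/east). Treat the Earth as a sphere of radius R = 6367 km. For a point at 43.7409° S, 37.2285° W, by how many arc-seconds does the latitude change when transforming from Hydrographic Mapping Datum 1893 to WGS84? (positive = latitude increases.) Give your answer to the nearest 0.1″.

Δφ = 4.6″

On a sphere of radius R, 1 rad of latitude = R, so Δφ = ΔN / R = 142.0 / 6367000 = 2.2302e-05 rad = 4.600″.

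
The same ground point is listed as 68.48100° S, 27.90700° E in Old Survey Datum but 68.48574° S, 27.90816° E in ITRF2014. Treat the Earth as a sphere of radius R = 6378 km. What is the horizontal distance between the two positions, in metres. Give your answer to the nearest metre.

530 m

Δφ = -68.48574° − -68.48100° = -0.00474°; Δλ = 27.90816° − 27.90700° = +0.00116°.
1° along a meridian = πR/180 = 111317 m.
ΔN = Δφ × 111317 = -527.6 m; ΔE = Δλ × 111317 × cos(-68.48100°) = +0.00116 × 111317 × 0.366810 = 47.4 m.
Distance = √(ΔE² + ΔN²) = √(47.4² + (-527.6)²) = 529.8 m.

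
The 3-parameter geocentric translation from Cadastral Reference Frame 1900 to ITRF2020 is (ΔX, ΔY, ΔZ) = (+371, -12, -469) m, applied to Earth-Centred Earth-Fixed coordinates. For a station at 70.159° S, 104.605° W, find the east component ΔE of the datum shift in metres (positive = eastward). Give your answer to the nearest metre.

ΔE = 362 m

The local east axis at (φ, λ) is (−sin λ, cos λ, 0), so ΔE = −sin(-104.605°)·371 + cos(-104.605°)·(-12) = 362.04 m.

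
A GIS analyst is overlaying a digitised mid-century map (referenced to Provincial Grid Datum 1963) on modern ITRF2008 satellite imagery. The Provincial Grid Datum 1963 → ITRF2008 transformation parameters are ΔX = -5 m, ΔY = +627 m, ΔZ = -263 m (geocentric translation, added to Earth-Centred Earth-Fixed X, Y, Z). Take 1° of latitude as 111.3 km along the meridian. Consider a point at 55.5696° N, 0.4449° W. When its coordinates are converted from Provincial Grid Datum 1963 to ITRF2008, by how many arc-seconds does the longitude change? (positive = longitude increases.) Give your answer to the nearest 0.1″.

sin φ = 0.824814, cos φ = 0.565405, sin λ = -0.007765, cos λ = 0.999970.
East component: ΔE = −sin λ·ΔX + cos λ·ΔY = −(-0.007765)(-5) + (0.999970)(627) = 626.94 m.
1° of latitude spans 111300 m; at latitude φ, 1° of longitude spans that × cos φ = 62929.5 m, so Δλ = 626.94 / 62929.5 × 3600 = 35.865″.

Δλ = 35.9″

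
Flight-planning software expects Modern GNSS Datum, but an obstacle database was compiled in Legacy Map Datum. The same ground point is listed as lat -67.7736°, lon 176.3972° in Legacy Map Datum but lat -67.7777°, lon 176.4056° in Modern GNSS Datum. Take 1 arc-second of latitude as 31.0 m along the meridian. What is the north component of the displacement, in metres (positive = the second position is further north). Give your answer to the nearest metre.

ΔN = -458 m

Δφ = -67.7777° − -67.7736° = -0.0041°; Δλ = 176.4056° − 176.3972° = +0.0084°.
1° of latitude = 3600 × 31.00 = 111600 m.
ΔN = Δφ × 111600 = -457.6 m; ΔE = Δλ × 111600 × cos(-67.7736°) = +0.0084 × 111600 × 0.378267 = 354.6 m.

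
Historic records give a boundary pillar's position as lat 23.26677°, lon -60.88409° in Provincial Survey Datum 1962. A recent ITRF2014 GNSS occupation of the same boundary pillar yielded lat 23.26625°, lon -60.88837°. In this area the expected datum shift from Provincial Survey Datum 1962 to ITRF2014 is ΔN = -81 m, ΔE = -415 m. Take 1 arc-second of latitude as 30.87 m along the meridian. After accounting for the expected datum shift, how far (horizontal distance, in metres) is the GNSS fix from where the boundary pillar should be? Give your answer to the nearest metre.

Observed coordinate differences: Δφ = -0.00052°, Δλ = -0.00428°.
Converting to metres (1° lat = 111132 m, cos φ = 0.918676): observed ΔN = -57.8 m, observed ΔE = -437.0 m.
Subtracting the expected shift leaves a residual of -57.8 − (-81) = 23.2 m north and -437.0 − (-415) = -22.0 m east.
Residual distance = √(23.2² + (-22.0)²) = 32.0 m.

32 m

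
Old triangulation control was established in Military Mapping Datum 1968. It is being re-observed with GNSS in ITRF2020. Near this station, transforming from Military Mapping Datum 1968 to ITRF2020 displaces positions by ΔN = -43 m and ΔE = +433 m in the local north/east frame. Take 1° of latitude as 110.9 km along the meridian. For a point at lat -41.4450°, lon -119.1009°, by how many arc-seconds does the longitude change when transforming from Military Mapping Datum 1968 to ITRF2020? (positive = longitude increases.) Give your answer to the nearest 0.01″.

Δλ = 18.75″

At latitude -41.4450°, cos φ = 0.749591.
1° of longitude at this latitude = 110.9 × cos φ = 83.13 km, so Δλ = 433.0 / 83129.7 = 0.0052087° = 18.751″.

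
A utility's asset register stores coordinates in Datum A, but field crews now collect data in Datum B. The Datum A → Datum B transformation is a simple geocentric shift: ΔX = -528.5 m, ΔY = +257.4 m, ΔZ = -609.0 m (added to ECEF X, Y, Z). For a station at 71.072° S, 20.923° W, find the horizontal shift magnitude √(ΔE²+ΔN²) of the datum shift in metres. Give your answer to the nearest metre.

The local east axis at (φ, λ) is (−sin λ, cos λ, 0), so ΔE = −sin(-20.923°)·(-528.5) + cos(-20.923°)·257.4 = 51.69 m.
The local north axis is (−sin φ cos λ, −sin φ sin λ, cos φ), giving ΔN = -466.958 − 86.950 − 197.547 = -751.46 m.
Horizontal magnitude = √(ΔE² + ΔN²) = √(51.69² + (-751.46)²) = 753.23 m.

753 m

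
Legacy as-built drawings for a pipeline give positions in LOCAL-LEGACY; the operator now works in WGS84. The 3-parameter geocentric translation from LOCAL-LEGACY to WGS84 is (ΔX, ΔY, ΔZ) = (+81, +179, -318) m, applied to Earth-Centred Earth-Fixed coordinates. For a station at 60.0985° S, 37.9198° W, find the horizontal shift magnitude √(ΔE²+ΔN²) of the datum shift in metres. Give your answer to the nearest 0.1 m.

275.5 m

The local east axis at (φ, λ) is (−sin λ, cos λ, 0), so ΔE = −sin(-37.9198°)·81 + cos(-37.9198°)·179 = 190.99 m.
The local north axis is (−sin φ cos λ, −sin φ sin λ, cos φ), giving ΔN = 55.393 − 95.362 − 158.526 = -198.50 m.
Horizontal magnitude = √(ΔE² + ΔN²) = √(190.99² + (-198.50)²) = 275.46 m.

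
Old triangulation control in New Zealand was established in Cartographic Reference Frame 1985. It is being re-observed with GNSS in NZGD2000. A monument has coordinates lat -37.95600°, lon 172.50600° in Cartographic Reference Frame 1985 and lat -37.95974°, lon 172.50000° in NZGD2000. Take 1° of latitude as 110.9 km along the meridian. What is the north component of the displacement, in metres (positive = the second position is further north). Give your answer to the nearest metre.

ΔN = -415 m

Δφ = -37.95974° − -37.95600° = -0.00374°; Δλ = 172.50000° − 172.50600° = -0.00600°.
ΔN = Δφ × 110900 = -414.8 m; ΔE = Δλ × 110900 × cos(-37.95600°) = -0.00600 × 110900 × 0.788483 = -524.7 m.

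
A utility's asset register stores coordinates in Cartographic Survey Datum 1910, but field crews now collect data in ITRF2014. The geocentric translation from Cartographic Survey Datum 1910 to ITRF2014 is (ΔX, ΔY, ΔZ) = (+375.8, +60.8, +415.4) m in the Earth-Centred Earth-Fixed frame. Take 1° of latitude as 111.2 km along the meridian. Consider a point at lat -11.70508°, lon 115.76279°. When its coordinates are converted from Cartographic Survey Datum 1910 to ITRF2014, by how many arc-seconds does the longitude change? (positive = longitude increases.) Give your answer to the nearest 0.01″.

Δλ = -12.06″

sin φ = -0.202874, cos φ = 0.979205, sin λ = 0.900601, cos λ = -0.434646.
East component: ΔE = −sin λ·ΔX + cos λ·ΔY = −(0.900601)(375.8) + (-0.434646)(60.8) = -364.87 m.
1° of latitude spans 111200 m; at latitude φ, 1° of longitude spans that × cos φ = 108887.6 m, so Δλ = -364.87 / 108887.6 × 3600 = -12.063″.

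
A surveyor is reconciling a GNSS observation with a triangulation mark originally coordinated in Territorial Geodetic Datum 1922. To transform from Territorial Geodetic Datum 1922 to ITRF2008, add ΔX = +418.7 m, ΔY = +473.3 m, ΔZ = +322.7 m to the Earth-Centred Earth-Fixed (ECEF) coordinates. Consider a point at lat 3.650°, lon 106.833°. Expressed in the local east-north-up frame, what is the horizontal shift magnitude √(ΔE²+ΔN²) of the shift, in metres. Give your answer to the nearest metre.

At φ = 3.650°, λ = 106.833°: sin φ = 0.063661, cos φ = 0.997972, sin λ = 0.957153, cos λ = -0.289583.
ΔE = −sin λ·ΔX + cos λ·ΔY = −(0.957153)·(418.7) + (-0.289583)·(473.3) = -537.82 m.
ΔN = −sin φ cos λ·ΔX − sin φ sin λ·ΔY + cos φ·ΔZ = −(0.063661)(-0.289583)(418.7) − (0.063661)(0.957153)(473.3) + (0.997972)(322.7) = 300.92 m.
Horizontal magnitude = √(ΔE² + ΔN²) = √((-537.82)² + 300.92²) = 616.28 m.

616 m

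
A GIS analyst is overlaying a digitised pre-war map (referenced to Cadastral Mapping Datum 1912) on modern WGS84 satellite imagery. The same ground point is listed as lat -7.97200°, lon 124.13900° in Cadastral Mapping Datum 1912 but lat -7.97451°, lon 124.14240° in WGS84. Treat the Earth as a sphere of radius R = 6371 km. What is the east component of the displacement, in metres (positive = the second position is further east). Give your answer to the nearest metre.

Δφ = -7.97451° − -7.97200° = -0.00251°; Δλ = 124.14240° − 124.13900° = +0.00340°.
1° along a meridian = πR/180 = 111195 m.
ΔN = Δφ × 111195 = -279.1 m; ΔE = Δλ × 111195 × cos(-7.97200°) = +0.00340 × 111195 × 0.990336 = 374.4 m.

ΔE = 374 m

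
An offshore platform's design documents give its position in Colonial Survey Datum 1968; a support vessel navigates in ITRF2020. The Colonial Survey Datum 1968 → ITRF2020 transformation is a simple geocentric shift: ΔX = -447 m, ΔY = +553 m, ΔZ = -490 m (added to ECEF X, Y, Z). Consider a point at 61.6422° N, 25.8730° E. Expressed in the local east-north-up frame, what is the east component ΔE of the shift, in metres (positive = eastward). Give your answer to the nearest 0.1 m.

ΔE = 692.6 m

The local east axis at (φ, λ) is (−sin λ, cos λ, 0), so ΔE = −sin(25.8730°)·(-447) + cos(25.8730°)·553 = 692.63 m.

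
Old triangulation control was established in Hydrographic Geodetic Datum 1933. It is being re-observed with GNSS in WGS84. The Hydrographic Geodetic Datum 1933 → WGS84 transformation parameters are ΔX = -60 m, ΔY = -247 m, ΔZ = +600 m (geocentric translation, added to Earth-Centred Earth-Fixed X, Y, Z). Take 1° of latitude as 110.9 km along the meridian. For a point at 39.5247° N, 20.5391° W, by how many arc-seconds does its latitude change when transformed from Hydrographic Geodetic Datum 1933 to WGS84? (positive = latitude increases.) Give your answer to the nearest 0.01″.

sin φ = 0.636411, cos φ = 0.771350, sin λ = -0.350847, cos λ = 0.936433.
North component: ΔN = −sin φ cos λ·ΔX − sin φ sin λ·ΔY + cos φ·ΔZ = −(0.636411)(0.936433)(-60) − (0.636411)(-0.350847)(-247) + (0.771350)(600) = 443.42 m.
1° of latitude spans 110900 m, so Δφ = 443.42 / 110900 × 3600 = 14.394″.

Δφ = 14.39″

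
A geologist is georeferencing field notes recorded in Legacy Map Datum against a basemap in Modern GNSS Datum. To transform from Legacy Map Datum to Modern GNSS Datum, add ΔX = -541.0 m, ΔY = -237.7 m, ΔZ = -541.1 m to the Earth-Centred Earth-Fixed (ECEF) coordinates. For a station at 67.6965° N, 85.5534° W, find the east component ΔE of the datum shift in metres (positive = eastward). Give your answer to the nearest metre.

ΔE = -558 m

The local east axis at (φ, λ) is (−sin λ, cos λ, 0), so ΔE = −sin(-85.5534°)·(-541.0) + cos(-85.5534°)·(-237.7) = -557.80 m.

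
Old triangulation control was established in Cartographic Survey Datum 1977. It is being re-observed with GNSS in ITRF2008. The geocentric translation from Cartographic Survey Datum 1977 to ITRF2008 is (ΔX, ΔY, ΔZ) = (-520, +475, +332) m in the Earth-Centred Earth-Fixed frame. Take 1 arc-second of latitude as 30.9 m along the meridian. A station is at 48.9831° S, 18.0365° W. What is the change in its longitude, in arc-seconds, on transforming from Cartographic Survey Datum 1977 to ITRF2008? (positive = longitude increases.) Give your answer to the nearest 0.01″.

sin φ = -0.754516, cos φ = 0.656282, sin λ = -0.309623, cos λ = 0.950859.
East component: ΔE = −sin λ·ΔX + cos λ·ΔY = −(-0.309623)(-520) + (0.950859)(475) = 290.65 m.
1° of latitude spans 3600 × 30.90 = 111240 m; at latitude φ, 1° of longitude spans that × cos φ = 73004.8 m, so Δλ = 290.65 / 73004.8 × 3600 = 14.333″.

Δλ = 14.33″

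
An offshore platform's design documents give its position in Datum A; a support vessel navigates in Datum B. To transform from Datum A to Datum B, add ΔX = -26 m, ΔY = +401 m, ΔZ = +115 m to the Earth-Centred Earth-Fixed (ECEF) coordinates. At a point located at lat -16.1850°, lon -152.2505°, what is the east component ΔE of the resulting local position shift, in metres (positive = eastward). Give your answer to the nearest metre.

The local east axis at (φ, λ) is (−sin λ, cos λ, 0), so ΔE = −sin(-152.2505°)·(-26) + cos(-152.2505°)·401 = -366.99 m.

ΔE = -367 m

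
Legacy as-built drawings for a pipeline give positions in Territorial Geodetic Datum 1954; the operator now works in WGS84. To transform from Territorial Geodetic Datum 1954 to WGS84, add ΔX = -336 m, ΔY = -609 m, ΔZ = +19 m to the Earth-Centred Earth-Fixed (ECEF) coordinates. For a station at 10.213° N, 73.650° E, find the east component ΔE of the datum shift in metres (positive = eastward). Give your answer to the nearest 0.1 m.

At φ = 10.213°, λ = 73.650°: sin φ = 0.177308, cos φ = 0.984155, sin λ = 0.959560, cos λ = 0.281504.
ΔE = −sin λ·ΔX + cos λ·ΔY = −(0.959560)·(-336) + (0.281504)·(-609) = 150.98 m.

ΔE = 151.0 m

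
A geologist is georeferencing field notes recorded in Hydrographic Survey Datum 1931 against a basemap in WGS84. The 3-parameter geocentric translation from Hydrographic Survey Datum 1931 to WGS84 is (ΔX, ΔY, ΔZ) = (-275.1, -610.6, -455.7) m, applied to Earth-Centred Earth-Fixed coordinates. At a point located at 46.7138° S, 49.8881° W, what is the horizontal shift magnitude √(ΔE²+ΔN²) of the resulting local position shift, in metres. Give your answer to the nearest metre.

The local east axis at (φ, λ) is (−sin λ, cos λ, 0), so ΔE = −sin(-49.8881°)·(-275.1) + cos(-49.8881°)·(-610.6) = -603.79 m.
The local north axis is (−sin φ cos λ, −sin φ sin λ, cos φ), giving ΔN = -129.021 + 339.932 − 312.448 = -101.54 m.
Horizontal magnitude = √(ΔE² + ΔN²) = √((-603.79)² + (-101.54)²) = 612.27 m.

612 m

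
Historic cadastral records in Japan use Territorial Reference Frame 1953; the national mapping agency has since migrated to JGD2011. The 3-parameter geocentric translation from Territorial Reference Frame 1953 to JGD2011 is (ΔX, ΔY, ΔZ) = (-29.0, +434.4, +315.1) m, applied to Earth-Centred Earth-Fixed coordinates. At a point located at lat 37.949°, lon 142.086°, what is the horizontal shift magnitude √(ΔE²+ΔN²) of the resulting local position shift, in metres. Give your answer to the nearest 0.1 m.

At φ = 37.949°, λ = 142.086°: sin φ = 0.614960, cos φ = 0.788558, sin λ = 0.614478, cos λ = -0.788934.
ΔE = −sin λ·ΔX + cos λ·ΔY = −(0.614478)·(-29.0) + (-0.788934)·(434.4) = -324.89 m.
ΔN = −sin φ cos λ·ΔX − sin φ sin λ·ΔY + cos φ·ΔZ = −(0.614960)(-0.788934)(-29.0) − (0.614960)(0.614478)(434.4) + (0.788558)(315.1) = 70.25 m.
Horizontal magnitude = √(ΔE² + ΔN²) = √((-324.89)² + 70.25²) = 332.40 m.

332.4 m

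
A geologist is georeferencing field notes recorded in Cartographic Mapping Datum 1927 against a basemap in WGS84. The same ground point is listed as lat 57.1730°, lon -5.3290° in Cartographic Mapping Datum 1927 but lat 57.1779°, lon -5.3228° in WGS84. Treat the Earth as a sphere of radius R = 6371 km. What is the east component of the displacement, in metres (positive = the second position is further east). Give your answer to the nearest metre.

Δφ = 57.1779° − 57.1730° = +0.0049°; Δλ = -5.3228° − -5.3290° = +0.0062°.
1° along a meridian = πR/180 = 111195 m.
ΔN = Δφ × 111195 = 544.9 m; ΔE = Δλ × 111195 × cos(57.1730°) = +0.0062 × 111195 × 0.542104 = 373.7 m.

ΔE = 374 m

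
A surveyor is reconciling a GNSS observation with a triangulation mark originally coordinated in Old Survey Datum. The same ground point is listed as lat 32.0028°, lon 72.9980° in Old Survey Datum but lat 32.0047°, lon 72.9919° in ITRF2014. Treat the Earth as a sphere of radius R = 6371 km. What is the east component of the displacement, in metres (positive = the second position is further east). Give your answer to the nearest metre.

Δφ = 32.0047° − 32.0028° = +0.0019°; Δλ = 72.9919° − 72.9980° = -0.0061°.
1° along a meridian = πR/180 = 111195 m.
ΔN = Δφ × 111195 = 211.3 m; ΔE = Δλ × 111195 × cos(32.0028°) = -0.0061 × 111195 × 0.848022 = -575.2 m.

ΔE = -575 m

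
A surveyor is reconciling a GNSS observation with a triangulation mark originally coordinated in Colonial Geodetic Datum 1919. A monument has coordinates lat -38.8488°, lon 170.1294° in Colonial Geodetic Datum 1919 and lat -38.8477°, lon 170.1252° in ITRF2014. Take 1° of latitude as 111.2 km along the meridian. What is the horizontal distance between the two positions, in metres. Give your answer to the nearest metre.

384 m

Δφ = -38.8477° − -38.8488° = +0.0011°; Δλ = 170.1252° − 170.1294° = -0.0042°.
ΔN = Δφ × 111200 = 122.3 m; ΔE = Δλ × 111200 × cos(-38.8488°) = -0.0042 × 111200 × 0.778804 = -363.7 m.
Distance = √(ΔE² + ΔN²) = √((-363.7)² + 122.3²) = 383.7 m.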